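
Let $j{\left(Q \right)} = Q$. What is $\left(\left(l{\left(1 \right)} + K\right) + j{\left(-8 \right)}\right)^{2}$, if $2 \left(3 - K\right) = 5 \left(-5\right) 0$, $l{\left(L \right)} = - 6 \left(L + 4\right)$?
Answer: $1225$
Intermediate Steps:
$l{\left(L \right)} = -24 - 6 L$ ($l{\left(L \right)} = - 6 \left(4 + L\right) = -24 - 6 L$)
$K = 3$ ($K = 3 - \frac{5 \left(-5\right) 0}{2} = 3 - \frac{\left(-25\right) 0}{2} = 3 - 0 = 3 + 0 = 3$)
$\left(\left(l{\left(1 \right)} + K\right) + j{\left(-8 \right)}\right)^{2} = \left(\left(\left(-24 - 6\right) + 3\right) - 8\right)^{2} = \left(\left(-30 + 3\right) - 8\right)^{2} = \left(-27 - 8\right)^{2} = \left(-35\right)^{2} = 1225$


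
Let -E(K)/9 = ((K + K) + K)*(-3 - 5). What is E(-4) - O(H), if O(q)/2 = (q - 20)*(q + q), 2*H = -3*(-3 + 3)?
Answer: -864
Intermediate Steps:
E(K) = 216*K (E(K) = -9*((K + K) + K)*(-3 - 5) = -9*(2*K + K)*(-8) = -9*3*K*(-8) = -(-216)*K = 216*K)
H = 0 (H = (-3*(-3 + 3))/2 = (-3*0)/2 = (½)*0 = 0)
O(q) = 4*q*(-20 + q) (O(q) = 2*((q - 20)*(q + q)) = 2*((-20 + q)*(2*q)) = 2*(2*q*(-20 + q)) = 4*q*(-20 + q))
E(-4) - O(H) = 216*(-4) - 4*0*(-20 + 0) = -864 - 4*0*(-20) = -864 - 1*0 = -864 + 0 = -864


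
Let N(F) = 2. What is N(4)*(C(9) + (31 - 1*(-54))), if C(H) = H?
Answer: 188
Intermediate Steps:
N(4)*(C(9) + (31 - 1*(-54))) = 2*(9 + (31 - 1*(-54))) = 2*(9 + (31 + 54)) = 2*(9 + 85) = 2*94 = 188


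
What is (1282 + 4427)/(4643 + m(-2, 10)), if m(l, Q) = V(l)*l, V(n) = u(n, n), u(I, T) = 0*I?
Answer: 5709/4643 ≈ 1.2296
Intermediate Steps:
u(I, T) = 0
V(n) = 0
m(l, Q) = 0 (m(l, Q) = 0*l = 0)
(1282 + 4427)/(4643 + m(-2, 10)) = (1282 + 4427)/(4643 + 0) = 5709/4643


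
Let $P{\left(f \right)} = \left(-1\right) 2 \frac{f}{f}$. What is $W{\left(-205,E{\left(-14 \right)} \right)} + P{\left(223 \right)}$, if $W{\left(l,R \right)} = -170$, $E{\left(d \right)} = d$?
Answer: $-172$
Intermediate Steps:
$P{\left(f \right)} = -2$ ($P{\left(f \right)} = \left(-2\right) 1 = -2$)
$W{\left(-205,E{\left(-14 \right)} \right)} + P{\left(223 \right)} = -170 - 2 = -172$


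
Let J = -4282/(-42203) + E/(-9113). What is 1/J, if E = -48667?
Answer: 384595939/2092915267 ≈ 0.18376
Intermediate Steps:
J = 2092915267/384595939 (J = -4282/(-42203) - 48667/(-9113) = -4282*(-1/42203) - 48667*(-1/9113) = 4282/42203 + 48667/9113 = 2092915267/384595939 ≈ 5.4419)
1/J = 1/(2092915267/384595939) = 384595939/2092915267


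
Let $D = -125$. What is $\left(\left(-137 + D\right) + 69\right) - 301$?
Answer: $-494$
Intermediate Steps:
$\left(\left(-137 + D\right) + 69\right) - 301 = \left(\left(-137 - 125\right) + 69\right) - 301 = \left(-262 + 69\right) - 301 = -193 - 301 = -494$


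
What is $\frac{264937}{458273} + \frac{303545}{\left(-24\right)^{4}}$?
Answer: $\frac{227006215897}{152043982848} \approx 1.493$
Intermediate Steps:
$\frac{264937}{458273} + \frac{303545}{\left(-24\right)^{4}} = 264937 \cdot \frac{1}{458273} + \frac{303545}{331776} = \frac{264937}{458273} + 303545 \cdot \frac{1}{331776} = \frac{264937}{458273} + \frac{303545}{331776} = \frac{227006215897}{152043982848}$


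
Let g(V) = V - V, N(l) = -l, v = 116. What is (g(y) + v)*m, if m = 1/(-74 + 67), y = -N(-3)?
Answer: -116/7 ≈ -16.571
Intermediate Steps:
y = -3 (y = -(-1)*(-3) = -1*3 = -3)
g(V) = 0
m = -⅐ (m = 1/(-7) = -⅐ ≈ -0.14286)
(g(y) + v)*m = (0 + 116)*(-⅐) = 116*(-⅐) = -116/7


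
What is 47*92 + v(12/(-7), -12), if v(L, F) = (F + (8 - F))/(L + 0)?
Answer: 12958/3 ≈ 4319.3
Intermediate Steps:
v(L, F) = 8/L
47*92 + v(12/(-7), -12) = 47*92 + 8/((12/(-7))) = 4324 + 8/((12*(-⅐))) = 4324 + 8/(-12/7) = 4324 + 8*(-7/12) = 4324 - 14/3 = 12958/3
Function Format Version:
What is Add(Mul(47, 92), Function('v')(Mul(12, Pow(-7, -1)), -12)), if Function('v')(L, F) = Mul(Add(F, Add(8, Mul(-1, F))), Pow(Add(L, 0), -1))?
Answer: Rational(12958, 3) ≈ 4319.3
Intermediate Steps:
Function('v')(L, F) = Mul(8, Pow(L, -1))
Add(Mul(47, 92), Function('v')(Mul(12, Pow(-7, -1)), -12)) = Add(Mul(47, 92), Mul(8, Pow(Mul(12, Pow(-7, -1)), -1))) = Add(4324, Mul(8, Pow(Mul(12, Rational(-1, 7)), -1))) = Add(4324, Mul(8, Pow(Rational(-12, 7), -1))) = Add(4324, Mul(8, Rational(-7, 12))) = Add(4324, Rational(-14, 3)) = Rational(12958, 3)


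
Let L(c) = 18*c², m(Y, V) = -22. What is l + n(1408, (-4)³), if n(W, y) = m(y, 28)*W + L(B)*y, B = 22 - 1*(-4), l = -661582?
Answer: -1471310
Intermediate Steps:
B = 26 (B = 22 + 4 = 26)
n(W, y) = -22*W + 12168*y (n(W, y) = -22*W + (18*26²)*y = -22*W + (18*676)*y = -22*W + 12168*y)
l + n(1408, (-4)³) = -661582 + (-22*1408 + 12168*(-4)³) = -661582 + (-30976 + 12168*(-64)) = -661582 + (-30976 - 778752) = -661582 - 809728 = -1471310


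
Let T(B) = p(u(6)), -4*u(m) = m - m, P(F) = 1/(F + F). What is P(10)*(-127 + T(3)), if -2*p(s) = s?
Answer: -127/20 ≈ -6.3500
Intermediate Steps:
P(F) = 1/(2*F)
u(m) = 0 (u(m) = -(m - m)/4 = -¼*0 = 0)
p(s) = -s/2
T(B) = 0 (T(B) = -½*0 = 0)
P(10)*(-127 + T(3)) = ((½)/10)*(-127 + 0) = ((½)*(⅒))*(-127) = (1/20)*(-127) = -127/20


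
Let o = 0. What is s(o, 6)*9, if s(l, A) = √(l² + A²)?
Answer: 54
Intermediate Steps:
s(l, A) = √(A² + l²)
s(o, 6)*9 = √(6² + 0²)*9 = √(36 + 0)*9 = √36*9 = 6*9 = 54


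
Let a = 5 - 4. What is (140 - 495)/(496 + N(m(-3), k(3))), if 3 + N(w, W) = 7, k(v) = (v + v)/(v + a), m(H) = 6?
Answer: -71/100 ≈ -0.71000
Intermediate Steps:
a = 1
k(v) = 2*v/(1 + v) (k(v) = (v + v)/(v + 1) = (2*v)/(1 + v) = 2*v/(1 + v))
N(w, W) = 4 (N(w, W) = -3 + 7 = 4)
(140 - 495)/(496 + N(m(-3), k(3))) = (140 - 495)/(496 + 4) = -355/500 = -355*1/500 = -71/100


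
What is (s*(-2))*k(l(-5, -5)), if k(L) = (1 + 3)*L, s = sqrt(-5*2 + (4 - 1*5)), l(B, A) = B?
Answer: 40*I*sqrt(11) ≈ 132.67*I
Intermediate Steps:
s = I*sqrt(11) (s = sqrt(-10 + (4 - 5)) = sqrt(-10 - 1) = sqrt(-11) = I*sqrt(11) ≈ 3.3166*I)
k(L) = 4*L
(s*(-2))*k(l(-5, -5)) = ((I*sqrt(11))*(-2))*(4*(-5)) = -2*I*sqrt(11)*(-20) = 40*I*sqrt(11)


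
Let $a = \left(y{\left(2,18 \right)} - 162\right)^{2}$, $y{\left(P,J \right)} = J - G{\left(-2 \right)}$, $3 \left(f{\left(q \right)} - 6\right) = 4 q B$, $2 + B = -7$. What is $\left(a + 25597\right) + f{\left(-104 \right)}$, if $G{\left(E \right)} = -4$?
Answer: $46451$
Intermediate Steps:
$B = -9$ ($B = -2 - 7 = -9$)
$f{\left(q \right)} = 6 - 12 q$ ($f{\left(q \right)} = 6 + \frac{4 q \left(-9\right)}{3} = 6 + \frac{\left(-36\right) q}{3} = 6 - 12 q$)
$y{\left(P,J \right)} = 4 + J$ ($y{\left(P,J \right)} = J - -4 = J + 4 = 4 + J$)
$a = 19600$ ($a = \left(\left(4 + 18\right) - 162\right)^{2} = \left(22 - 162\right)^{2} = \left(-140\right)^{2} = 19600$)
$\left(a + 25597\right) + f{\left(-104 \right)} = \left(19600 + 25597\right) + \left(6 - -1248\right) = 45197 + \left(6 + 1248\right) = 45197 + 1254 = 46451$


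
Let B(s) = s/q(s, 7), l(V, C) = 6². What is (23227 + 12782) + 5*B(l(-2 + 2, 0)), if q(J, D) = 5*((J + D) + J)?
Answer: 2844747/79 ≈ 36009.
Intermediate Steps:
q(J, D) = 5*D + 10*J (q(J, D) = 5*((D + J) + J) = 5*(D + 2*J) = 5*D + 10*J)
l(V, C) = 36
B(s) = s/(35 + 10*s) (B(s) = s/(5*7 + 10*s) = s/(35 + 10*s))
(23227 + 12782) + 5*B(l(-2 + 2, 0)) = (23227 + 12782) + 5*((⅕)*36/(7 + 2*36)) = 36009 + 5*((⅕)*36/(7 + 72)) = 36009 + 5*((⅕)*36/79) = 36009 + 5*((⅕)*36*(1/79)) = 36009 + 5*(36/395) = 36009 + 36/79 = 2844747/79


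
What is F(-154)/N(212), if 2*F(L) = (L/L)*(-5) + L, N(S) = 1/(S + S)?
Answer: -33708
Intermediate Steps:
N(S) = 1/(2*S)
F(L) = -5/2 + L/2 (F(L) = ((L/L)*(-5) + L)/2 = (1*(-5) + L)/2 = (-5 + L)/2 = -5/2 + L/2)
F(-154)/N(212) = (-5/2 + (1/2)*(-154))/(((1/2)/212)) = (-5/2 - 77)/(((1/2)*(1/212))) = -159/(2*1/424) = -159/2*424 = -33708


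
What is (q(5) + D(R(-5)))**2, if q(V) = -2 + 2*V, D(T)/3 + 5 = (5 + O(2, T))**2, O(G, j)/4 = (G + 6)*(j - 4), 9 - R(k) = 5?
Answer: 4624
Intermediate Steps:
R(k) = 4 (R(k) = 9 - 1*5 = 9 - 5 = 4)
O(G, j) = 4*(-4 + j)*(6 + G) (O(G, j) = 4*((G + 6)*(j - 4)) = 4*((6 + G)*(-4 + j)) = 4*((-4 + j)*(6 + G)) = 4*(-4 + j)*(6 + G))
D(T) = -15 + 3*(-123 + 32*T)**2 (D(T) = -15 + 3*(5 + (-96 - 16*2 + 24*T + 4*2*T))**2 = -15 + 3*(5 + (-96 - 32 + 24*T + 8*T))**2 = -15 + 3*(5 + (-128 + 32*T))**2 = -15 + 3*(-123 + 32*T)**2)
(q(5) + D(R(-5)))**2 = ((-2 + 2*5) + (-15 + 3*(-123 + 32*4)**2))**2 = ((-2 + 10) + (-15 + 3*(-123 + 128)**2))**2 = (8 + (-15 + 3*5**2))**2 = (8 + (-15 + 3*25))**2 = (8 + (-15 + 75))**2 = (8 + 60)**2 = 68**2 = 4624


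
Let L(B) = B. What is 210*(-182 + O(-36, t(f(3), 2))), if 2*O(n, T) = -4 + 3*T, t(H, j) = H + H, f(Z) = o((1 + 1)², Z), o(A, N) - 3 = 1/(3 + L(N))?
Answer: -36645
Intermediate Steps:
o(A, N) = 3 + 1/(3 + N)
f(Z) = (10 + 3*Z)/(3 + Z)
t(H, j) = 2*H
O(n, T) = -2 + 3*T/2 (O(n, T) = (-4 + 3*T)/2 = -2 + 3*T/2)
210*(-182 + O(-36, t(f(3), 2))) = 210*(-182 + (-2 + 3*(2*((10 + 3*3)/(3 + 3)))/2)) = 210*(-182 + (-2 + 3*(2*((10 + 9)/6))/2)) = 210*(-182 + (-2 + 3*(2*((⅙)*19))/2)) = 210*(-182 + (-2 + 3*(2*(19/6))/2)) = 210*(-182 + (-2 + (3/2)*(19/3))) = 210*(-182 + (-2 + 19/2)) = 210*(-182 + 15/2) = 210*(-349/2) = -36645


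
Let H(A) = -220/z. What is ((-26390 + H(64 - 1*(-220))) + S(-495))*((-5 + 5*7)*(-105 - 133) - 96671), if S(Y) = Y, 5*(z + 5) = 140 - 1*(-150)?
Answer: 147943651375/53 ≈ 2.7914e+9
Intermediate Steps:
z = 53 (z = -5 + (140 - 1*(-150))/5 = -5 + (140 + 150)/5 = -5 + (1/5)*290 = -5 + 58 = 53)
H(A) = -220/53
((-26390 + H(64 - 1*(-220))) + S(-495))*((-5 + 5*7)*(-105 - 133) - 96671) = ((-26390 - 220/53) - 495)*((-5 + 5*7)*(-105 - 133) - 96671) = (-1398890/53 - 495)*((-5 + 35)*(-238) - 96671) = -1425125*(30*(-238) - 96671)/53 = -1425125*(-7140 - 96671)/53 = -1425125/53*(-103811) = 147943651375/53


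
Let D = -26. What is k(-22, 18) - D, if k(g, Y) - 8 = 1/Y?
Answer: 613/18 ≈ 34.056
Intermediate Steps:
k(g, Y) = 8 + 1/Y
k(-22, 18) - D = (8 + 1/18) - 1*(-26) = (8 + 1/18) + 26 = 145/18 + 26 = 613/18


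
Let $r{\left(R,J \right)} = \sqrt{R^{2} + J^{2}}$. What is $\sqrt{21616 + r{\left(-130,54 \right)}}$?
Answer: $\sqrt{21616 + 2 \sqrt{4954}} \approx 147.5$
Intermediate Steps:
$r{\left(R,J \right)} = \sqrt{J^{2} + R^{2}}$
$\sqrt{21616 + r{\left(-130,54 \right)}} = \sqrt{21616 + \sqrt{54^{2} + \left(-130\right)^{2}}} = \sqrt{21616 + \sqrt{2916 + 16900}} = \sqrt{21616 + \sqrt{19816}} = \sqrt{21616 + 2 \sqrt{4954}}$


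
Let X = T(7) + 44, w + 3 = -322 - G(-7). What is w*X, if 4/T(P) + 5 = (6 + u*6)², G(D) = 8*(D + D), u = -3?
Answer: -1303560/139 ≈ -9378.1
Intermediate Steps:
G(D) = 16*D (G(D) = 8*(2*D) = 16*D)
T(P) = 4/139 (T(P) = 4/(-5 + (6 - 3*6)²) = 4/(-5 + (6 - 18)²) = 4/(-5 + (-12)²) = 4/(-5 + 144) = 4/139)
w = -213 (w = -3 + (-322 - 16*(-7)) = -3 + (-322 - 1*(-112)) = -3 + (-322 + 112) = -3 - 210 = -213)
X = 6120/139 (X = 4/139 + 44 = 6120/139 ≈ 44.029)
w*X = -213*6120/139 = -1303560/139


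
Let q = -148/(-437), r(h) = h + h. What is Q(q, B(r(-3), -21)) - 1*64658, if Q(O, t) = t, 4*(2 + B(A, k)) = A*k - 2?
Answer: -64629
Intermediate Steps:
r(h) = 2*h
q = 148/437 (q = -148*(-1/437) = 148/437 ≈ 0.33867)
B(A, k) = -5/2 + A*k/4 (B(A, k) = -2 + (A*k - 2)/4 = -2 + (-2 + A*k)/4 = -2 + (-½ + A*k/4) = -5/2 + A*k/4)
Q(q, B(r(-3), -21)) - 1*64658 = (-5/2 + (¼)*(2*(-3))*(-21)) - 1*64658 = (-5/2 + (¼)*(-6)*(-21)) - 64658 = (-5/2 + 63/2) - 64658 = 29 - 64658 = -64629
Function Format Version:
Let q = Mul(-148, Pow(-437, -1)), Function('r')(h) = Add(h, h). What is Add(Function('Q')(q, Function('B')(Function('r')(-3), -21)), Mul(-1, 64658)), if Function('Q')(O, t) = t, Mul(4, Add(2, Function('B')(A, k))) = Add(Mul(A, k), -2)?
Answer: -64629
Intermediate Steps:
Function('r')(h) = Mul(2, h)
q = Rational(148, 437) (q = Mul(-148, Rational(-1, 437)) = Rational(148, 437) ≈ 0.33867)
Function('B')(A, k) = Add(Rational(-5, 2), Mul(Rational(1, 4), A, k)) (Function('B')(A, k) = Add(-2, Mul(Rational(1, 4), Add(Mul(A, k), -2))) = Add(-2, Mul(Rational(1, 4), Add(-2, Mul(A, k)))) = Add(-2, Add(Rational(-1, 2), Mul(Rational(1, 4), A, k))) = Add(Rational(-5, 2), Mul(Rational(1, 4), A, k)))
Add(Function('Q')(q, Function('B')(Function('r')(-3), -21)), Mul(-1, 64658)) = Add(Add(Rational(-5, 2), Mul(Rational(1, 4), Mul(2, -3), -21)), Mul(-1, 64658)) = Add(Add(Rational(-5, 2), Mul(Rational(1, 4), -6, -21)), -64658) = Add(Add(Rational(-5, 2), Rational(63, 2)), -64658) = Add(29, -64658) = -64629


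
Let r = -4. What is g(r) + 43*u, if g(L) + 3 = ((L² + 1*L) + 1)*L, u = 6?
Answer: 203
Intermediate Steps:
g(L) = -3 + L*(1 + L + L²) (g(L) = -3 + ((L² + 1*L) + 1)*L = -3 + ((L² + L) + 1)*L = -3 + ((L + L²) + 1)*L = -3 + (1 + L + L²)*L = -3 + L*(1 + L + L²))
g(r) + 43*u = (-3 - 4 + (-4)² + (-4)³) + 43*6 = (-3 - 4 + 16 - 64) + 258 = -55 + 258 = 203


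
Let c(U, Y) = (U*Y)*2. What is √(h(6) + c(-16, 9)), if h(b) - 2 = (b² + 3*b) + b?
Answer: I*√226 ≈ 15.033*I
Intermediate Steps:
h(b) = 2 + b² + 4*b (h(b) = 2 + ((b² + 3*b) + b) = 2 + (b² + 4*b) = 2 + b² + 4*b)
c(U, Y) = 2*U*Y
√(h(6) + c(-16, 9)) = √((2 + 6² + 4*6) + 2*(-16)*9) = √((2 + 36 + 24) - 288) = √(62 - 288) = √(-226) = I*√226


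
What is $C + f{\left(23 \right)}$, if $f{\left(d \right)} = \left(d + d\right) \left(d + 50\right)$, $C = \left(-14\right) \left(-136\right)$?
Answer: $5262$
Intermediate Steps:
$C = 1904$
$f{\left(d \right)} = 2 d \left(50 + d\right)$
$C + f{\left(23 \right)} = 1904 + 2 \cdot 23 \left(50 + 23\right) = 1904 + 2 \cdot 23 \cdot 73 = 1904 + 3358 = 5262$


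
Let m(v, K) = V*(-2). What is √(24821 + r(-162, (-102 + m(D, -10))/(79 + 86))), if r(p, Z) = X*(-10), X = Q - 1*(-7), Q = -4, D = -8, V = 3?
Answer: √24791 ≈ 157.45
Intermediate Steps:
m(v, K) = -6 (m(v, K) = 3*(-2) = -6)
X = 3 (X = -4 - 1*(-7) = -4 + 7 = 3)
r(p, Z) = -30 (r(p, Z) = 3*(-10) = -30)
√(24821 + r(-162, (-102 + m(D, -10))/(79 + 86))) = √(24821 - 30) = √24791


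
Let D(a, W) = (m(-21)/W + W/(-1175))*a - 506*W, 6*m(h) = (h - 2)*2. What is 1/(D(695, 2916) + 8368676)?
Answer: 2055780/14167312049573 ≈ 1.4511e-7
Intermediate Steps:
m(h) = -⅔ + h/3 (m(h) = ((h - 2)*2)/6 = ((-2 + h)*2)/6 = (-4 + 2*h)/6 = -⅔ + h/3)
D(a, W) = -506*W + a*(-23/(3*W) - W/1175) (D(a, W) = ((-⅔ + (⅓)*(-21))/W + W/(-1175))*a - 506*W = ((-⅔ - 7)/W + W*(-1/1175))*a - 506*W = (-23/(3*W) - W/1175)*a - 506*W = a*(-23/(3*W) - W/1175) - 506*W = -506*W + a*(-23/(3*W) - W/1175))
1/(D(695, 2916) + 8368676) = 1/((1/3525)*(-27025*695 + 3*2916²*(-594550 - 1*695))/2916 + 8368676) = 1/((1/3525)*(1/2916)*(-18782375 + 3*8503056*(-594550 - 695)) + 8368676) = 1/((1/3525)*(1/2916)*(-18782375 + 3*8503056*(-595245)) + 8368676) = 1/((1/3525)*(1/2916)*(-18782375 - 15184204706160) + 8368676) = 1/((1/3525)*(1/2916)*(-15184223488535) + 8368676) = 1/(-3036844697707/2055780 + 8368676) = 1/(14167312049573/2055780) = 2055780/14167312049573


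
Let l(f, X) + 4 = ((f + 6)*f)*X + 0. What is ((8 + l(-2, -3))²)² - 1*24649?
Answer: 590007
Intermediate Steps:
l(f, X) = -4 + X*f*(6 + f) (l(f, X) = -4 + (((f + 6)*f)*X + 0) = -4 + (((6 + f)*f)*X + 0) = -4 + ((f*(6 + f))*X + 0) = -4 + (X*f*(6 + f) + 0) = -4 + X*f*(6 + f))
((8 + l(-2, -3))²)² - 1*24649 = ((8 + (-4 - 3*(-2)² + 6*(-3)*(-2)))²)² - 1*24649 = ((8 + (-4 - 3*4 + 36))²)² - 24649 = ((8 + (-4 - 12 + 36))²)² - 24649 = ((8 + 20)²)² - 24649 = (28²)² - 24649 = 784² - 24649 = 614656 - 24649 = 590007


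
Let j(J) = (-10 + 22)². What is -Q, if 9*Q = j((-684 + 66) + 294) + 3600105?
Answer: -1200083/3 ≈ -4.0003e+5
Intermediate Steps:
j(J) = 144 (j(J) = 12² = 144)
Q = 1200083/3 (Q = (144 + 3600105)/9 = (⅑)*3600249 = 1200083/3 ≈ 4.0003e+5)
-Q = -1*1200083/3 = -1200083/3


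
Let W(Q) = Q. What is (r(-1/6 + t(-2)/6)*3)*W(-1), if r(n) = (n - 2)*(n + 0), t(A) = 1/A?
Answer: -27/16 ≈ -1.6875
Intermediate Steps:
r(n) = n*(-2 + n) (r(n) = (-2 + n)*n = n*(-2 + n))
(r(-1/6 + t(-2)/6)*3)*W(-1) = (((-1/6 + 1/(-2*6))*(-2 + (-1/6 + 1/(-2*6))))*3)*(-1) = (((-1*⅙ - ½*⅙)*(-2 + (-1*⅙ - ½*⅙)))*3)*(-1) = (((-⅙ - 1/12)*(-2 + (-⅙ - 1/12)))*3)*(-1) = (-(-2 - ¼)/4*3)*(-1) = (-¼*(-9/4)*3)*(-1) = ((9/16)*3)*(-1) = (27/16)*(-1) = -27/16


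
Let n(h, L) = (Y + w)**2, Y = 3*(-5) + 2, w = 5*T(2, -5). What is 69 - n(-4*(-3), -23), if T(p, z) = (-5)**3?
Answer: -406975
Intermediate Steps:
T(p, z) = -125
w = -625 (w = 5*(-125) = -625)
Y = -13 (Y = -15 + 2 = -13)
n(h, L) = 407044 (n(h, L) = (-13 - 625)**2 = (-638)**2 = 407044)
69 - n(-4*(-3), -23) = 69 - 1*407044 = 69 - 407044 = -406975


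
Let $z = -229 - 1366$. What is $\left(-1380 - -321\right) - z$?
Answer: $536$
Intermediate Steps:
$z = -1595$
$\left(-1380 - -321\right) - z = \left(-1380 - -321\right) - -1595 = \left(-1380 + 321\right) + 1595 = -1059 + 1595 = 536$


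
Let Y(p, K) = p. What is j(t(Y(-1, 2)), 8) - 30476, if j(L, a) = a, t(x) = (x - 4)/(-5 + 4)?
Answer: -30468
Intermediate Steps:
t(x) = 4 - x (t(x) = (-4 + x)/(-1) = (-4 + x)*(-1) = 4 - x)
j(t(Y(-1, 2)), 8) - 30476 = 8 - 30476 = -30468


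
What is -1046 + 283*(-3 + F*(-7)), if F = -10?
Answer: 17915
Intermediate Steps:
-1046 + 283*(-3 + F*(-7)) = -1046 + 283*(-3 - 10*(-7)) = -1046 + 283*(-3 + 70) = -1046 + 283*67 = -1046 + 18961 = 17915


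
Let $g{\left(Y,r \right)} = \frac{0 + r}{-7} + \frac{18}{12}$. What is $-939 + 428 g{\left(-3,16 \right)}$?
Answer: $- \frac{8927}{7} \approx -1275.3$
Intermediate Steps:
$g{\left(Y,r \right)} = \frac{3}{2} - \frac{r}{7}$ ($g{\left(Y,r \right)} = r \left(- \frac{1}{7}\right) + 18 \cdot \frac{1}{12} = - \frac{r}{7} + \frac{3}{2} = \frac{3}{2} - \frac{r}{7}$)
$-939 + 428 g{\left(-3,16 \right)} = -939 + 428 \left(\frac{3}{2} - \frac{16}{7}\right) = -939 + 428 \left(- \frac{11}{14}\right) = -939 - \frac{2354}{7} = - \frac{8927}{7}$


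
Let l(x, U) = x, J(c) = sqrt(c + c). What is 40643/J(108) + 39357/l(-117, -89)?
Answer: -4373/13 + 40643*sqrt(6)/36 ≈ 2429.0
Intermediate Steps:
J(c) = sqrt(2)*sqrt(c) (J(c) = sqrt(2*c) = sqrt(2)*sqrt(c))
40643/J(108) + 39357/l(-117, -89) = 40643/((sqrt(2)*sqrt(108))) + 39357/(-117) = 40643/((sqrt(2)*(6*sqrt(3)))) + 39357*(-1/117) = 40643/((6*sqrt(6))) - 4373/13 = 40643*(sqrt(6)/36) - 4373/13 = 40643*sqrt(6)/36 - 4373/13 = -4373/13 + 40643*sqrt(6)/36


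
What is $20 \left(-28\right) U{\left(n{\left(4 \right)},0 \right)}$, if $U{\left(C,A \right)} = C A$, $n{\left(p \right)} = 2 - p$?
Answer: $0$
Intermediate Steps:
$U{\left(C,A \right)} = A C$
$20 \left(-28\right) U{\left(n{\left(4 \right)},0 \right)} = 20 \left(-28\right) 0 \left(2 - 4\right) = - 560 \cdot 0 \left(2 - 4\right) = - 560 \cdot 0 \left(-2\right) = \left(-560\right) 0 = 0$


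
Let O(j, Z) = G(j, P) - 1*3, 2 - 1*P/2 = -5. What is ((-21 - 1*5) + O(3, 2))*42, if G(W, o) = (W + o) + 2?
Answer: -420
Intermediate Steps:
P = 14 (P = 4 - 2*(-5) = 4 + 10 = 14)
G(W, o) = 2 + W + o
O(j, Z) = 13 + j (O(j, Z) = (2 + j + 14) - 1*3 = (16 + j) - 3 = 13 + j)
((-21 - 1*5) + O(3, 2))*42 = ((-21 - 1*5) + (13 + 3))*42 = ((-21 - 5) + 16)*42 = (-26 + 16)*42 = -10*42 = -420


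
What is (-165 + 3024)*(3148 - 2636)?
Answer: 1463808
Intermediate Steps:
(-165 + 3024)*(3148 - 2636) = 2859*512 = 1463808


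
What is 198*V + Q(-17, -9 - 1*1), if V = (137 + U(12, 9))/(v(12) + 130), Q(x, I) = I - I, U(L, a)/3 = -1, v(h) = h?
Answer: 13266/71 ≈ 186.84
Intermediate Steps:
U(L, a) = -3 (U(L, a) = 3*(-1) = -3)
Q(x, I) = 0
V = 67/71 (V = (137 - 3)/(12 + 130) = 134/142 = 134*(1/142) = 67/71 ≈ 0.94366)
198*V + Q(-17, -9 - 1*1) = 198*(67/71) + 0 = 13266/71 + 0 = 13266/71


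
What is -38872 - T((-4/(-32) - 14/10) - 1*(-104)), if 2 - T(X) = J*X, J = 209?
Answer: -696179/40 ≈ -17404.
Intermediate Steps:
T(X) = 2 - 209*X
-38872 - T((-4/(-32) - 14/10) - 1*(-104)) = -38872 - (2 - 209*((-4/(-32) - 14/10) - 1*(-104))) = -38872 - (2 - 209*((-4*(-1/32) - 14*1/10) + 104)) = -38872 - (2 - 209*((1/8 - 7/5) + 104)) = -38872 - (2 - 209*(-51/40 + 104)) = -38872 - (2 - 209*4109/40) = -38872 - (2 - 858781/40) = -38872 - 1*(-858701/40) = -38872 + 858701/40 = -696179/40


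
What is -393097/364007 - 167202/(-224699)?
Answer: -27465804389/81792008893 ≈ -0.33580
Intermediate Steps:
-393097/364007 - 167202/(-224699) = -393097*1/364007 - 167202*(-1/224699) = -393097/364007 + 167202/224699 = -27465804389/81792008893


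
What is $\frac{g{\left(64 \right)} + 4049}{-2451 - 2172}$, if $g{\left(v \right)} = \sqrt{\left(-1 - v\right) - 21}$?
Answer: $- \frac{4049}{4623} - \frac{i \sqrt{86}}{4623} \approx -0.87584 - 0.002006 i$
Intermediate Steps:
$g{\left(v \right)} = \sqrt{-22 - v}$
$\frac{g{\left(64 \right)} + 4049}{-2451 - 2172} = \frac{\sqrt{-22 - 64} + 4049}{-2451 - 2172} = \frac{\sqrt{-22 - 64} + 4049}{-4623} = \left(\sqrt{-86} + 4049\right) \left(- \frac{1}{4623}\right) = \left(i \sqrt{86} + 4049\right) \left(- \frac{1}{4623}\right) = \left(4049 + i \sqrt{86}\right) \left(- \frac{1}{4623}\right) = - \frac{4049}{4623} - \frac{i \sqrt{86}}{4623}$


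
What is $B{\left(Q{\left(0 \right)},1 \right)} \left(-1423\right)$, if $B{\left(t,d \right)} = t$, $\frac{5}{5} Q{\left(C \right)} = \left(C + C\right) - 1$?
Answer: $1423$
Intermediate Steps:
$Q{\left(C \right)} = -1 + 2 C$ ($Q{\left(C \right)} = \left(C + C\right) - 1 = 2 C - 1 = -1 + 2 C$)
$B{\left(Q{\left(0 \right)},1 \right)} \left(-1423\right) = \left(-1 + 2 \cdot 0\right) \left(-1423\right) = \left(-1 + 0\right) \left(-1423\right) = \left(-1\right) \left(-1423\right) = 1423$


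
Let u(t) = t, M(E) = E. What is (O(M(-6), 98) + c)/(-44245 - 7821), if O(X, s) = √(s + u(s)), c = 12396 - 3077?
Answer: -9333/52066 ≈ -0.17925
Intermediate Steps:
c = 9319
O(X, s) = √2*√s (O(X, s) = √(s + s) = √(2*s) = √2*√s)
(O(M(-6), 98) + c)/(-44245 - 7821) = (√2*√98 + 9319)/(-44245 - 7821) = (√2*(7*√2) + 9319)/(-52066) = (14 + 9319)*(-1/52066) = 9333*(-1/52066) = -9333/52066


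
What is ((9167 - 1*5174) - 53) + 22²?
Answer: 4424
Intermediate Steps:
((9167 - 1*5174) - 53) + 22² = ((9167 - 5174) - 53) + 484 = (3993 - 53) + 484 = 3940 + 484 = 4424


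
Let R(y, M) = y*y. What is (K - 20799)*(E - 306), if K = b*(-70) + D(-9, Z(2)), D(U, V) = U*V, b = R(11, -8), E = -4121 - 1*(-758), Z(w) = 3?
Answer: 107487024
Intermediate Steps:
R(y, M) = y**2
E = -3363 (E = -4121 + 758 = -3363)
b = 121 (b = 11**2 = 121)
K = -8497 (K = 121*(-70) - 9*3 = -8470 - 27 = -8497)
(K - 20799)*(E - 306) = (-8497 - 20799)*(-3363 - 306) = -29296*(-3669) = 107487024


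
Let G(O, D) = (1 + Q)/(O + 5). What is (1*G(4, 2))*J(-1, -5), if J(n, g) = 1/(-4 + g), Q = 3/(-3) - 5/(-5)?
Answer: -1/81 ≈ -0.012346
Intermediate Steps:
Q = 0 (Q = 3*(-⅓) - 5*(-⅕) = -1 + 1 = 0)
G(O, D) = 1/(5 + O) (G(O, D) = (1 + 0)/(O + 5) = 1/(5 + O))
(1*G(4, 2))*J(-1, -5) = (1/(5 + 4))/(-4 - 5) = (1/9)/(-9) = (1*(⅑))*(-⅑) = (⅑)*(-⅑) = -1/81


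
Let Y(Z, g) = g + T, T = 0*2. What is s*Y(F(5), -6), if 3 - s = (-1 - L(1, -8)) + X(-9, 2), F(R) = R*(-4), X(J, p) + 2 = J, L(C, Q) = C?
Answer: -96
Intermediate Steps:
T = 0
X(J, p) = -2 + J
F(R) = -4*R
Y(Z, g) = g (Y(Z, g) = g + 0 = g)
s = 16 (s = 3 - ((-1 - 1*1) + (-2 - 9)) = 3 - ((-1 - 1) - 11) = 3 - (-2 - 11) = 3 - 1*(-13) = 3 + 13 = 16)
s*Y(F(5), -6) = 16*(-6) = -96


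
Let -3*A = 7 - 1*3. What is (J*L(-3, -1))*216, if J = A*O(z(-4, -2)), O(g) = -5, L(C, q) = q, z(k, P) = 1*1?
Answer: -1440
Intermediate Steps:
A = -4/3 (A = -(7 - 1*3)/3 = -(7 - 3)/3 = -⅓*4 = -4/3 ≈ -1.3333)
z(k, P) = 1
J = 20/3 (J = -4/3*(-5) = 20/3 ≈ 6.6667)
(J*L(-3, -1))*216 = ((20/3)*(-1))*216 = -20/3*216 = -1440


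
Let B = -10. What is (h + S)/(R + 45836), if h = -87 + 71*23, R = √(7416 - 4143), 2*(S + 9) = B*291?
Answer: 3758552/2100935623 - 82*√3273/2100935623 ≈ 0.0017868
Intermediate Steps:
S = -1464 (S = -9 + (-10*291)/2 = -9 + (½)*(-2910) = -9 - 1455 = -1464)
R = √3273 ≈ 57.210
h = 1546 (h = -87 + 1633 = 1546)
(h + S)/(R + 45836) = (1546 - 1464)/(√3273 + 45836) = 82/(45836 + √3273)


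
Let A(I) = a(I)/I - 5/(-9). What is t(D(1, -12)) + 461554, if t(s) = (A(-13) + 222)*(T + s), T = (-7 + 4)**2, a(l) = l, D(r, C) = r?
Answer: 4174106/9 ≈ 4.6379e+5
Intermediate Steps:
A(I) = 14/9 (A(I) = I/I - 5/(-9) = 1 - 5*(-1/9) = 1 + 5/9 = 14/9)
T = 9 (T = (-3)**2 = 9)
t(s) = 2012 + 2012*s/9 (t(s) = (14/9 + 222)*(9 + s) = 2012*(9 + s)/9 = 2012 + 2012*s/9)
t(D(1, -12)) + 461554 = (2012 + (2012/9)*1) + 461554 = (2012 + 2012/9) + 461554 = 20120/9 + 461554 = 4174106/9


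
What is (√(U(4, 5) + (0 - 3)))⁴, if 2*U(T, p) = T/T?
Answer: 25/4 ≈ 6.2500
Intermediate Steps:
U(T, p) = ½ (U(T, p) = (T/T)/2 = (½)*1 = ½)
(√(U(4, 5) + (0 - 3)))⁴ = (√(½ + (0 - 3)))⁴ = (√(½ - 3))⁴ = (√(-5/2))⁴ = (I*√10/2)⁴ = 25/4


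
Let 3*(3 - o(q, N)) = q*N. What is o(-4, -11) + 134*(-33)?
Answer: -13301/3 ≈ -4433.7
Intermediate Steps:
o(q, N) = 3 - N*q/3 (o(q, N) = 3 - q*N/3 = 3 - N*q/3)
o(-4, -11) + 134*(-33) = (3 - ⅓*(-11)*(-4)) + 134*(-33) = (3 - 44/3) - 4422 = -35/3 - 4422 = -13301/3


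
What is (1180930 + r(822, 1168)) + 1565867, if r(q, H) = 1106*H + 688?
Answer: 4039293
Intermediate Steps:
r(q, H) = 688 + 1106*H
(1180930 + r(822, 1168)) + 1565867 = (1180930 + (688 + 1106*1168)) + 1565867 = (1180930 + (688 + 1291808)) + 1565867 = (1180930 + 1292496) + 1565867 = 2473426 + 1565867 = 4039293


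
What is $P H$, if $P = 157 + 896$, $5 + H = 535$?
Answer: $558090$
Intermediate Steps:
$H = 530$ ($H = -5 + 535 = 530$)
$P = 1053$
$P H = 1053 \cdot 530 = 558090$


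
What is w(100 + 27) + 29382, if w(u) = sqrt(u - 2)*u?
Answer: 29382 + 635*sqrt(5) ≈ 30802.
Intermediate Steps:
w(u) = u*sqrt(-2 + u) (w(u) = sqrt(-2 + u)*u = u*sqrt(-2 + u))
w(100 + 27) + 29382 = (100 + 27)*sqrt(-2 + (100 + 27)) + 29382 = 127*sqrt(-2 + 127) + 29382 = 127*sqrt(125) + 29382 = 127*(5*sqrt(5)) + 29382 = 635*sqrt(5) + 29382 = 29382 + 635*sqrt(5)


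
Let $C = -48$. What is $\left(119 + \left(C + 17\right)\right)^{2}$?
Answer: $7744$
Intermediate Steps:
$\left(119 + \left(C + 17\right)\right)^{2} = \left(119 + \left(-48 + 17\right)\right)^{2} = \left(119 - 31\right)^{2} = 88^{2} = 7744$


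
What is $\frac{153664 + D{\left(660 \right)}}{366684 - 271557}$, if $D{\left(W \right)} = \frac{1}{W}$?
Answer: $\frac{101418241}{62783820} \approx 1.6154$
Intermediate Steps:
$\frac{153664 + D{\left(660 \right)}}{366684 - 271557} = \frac{153664 + \frac{1}{660}}{366684 - 271557} = \frac{153664 + \frac{1}{660}}{95127} = \frac{101418241}{660} \cdot \frac{1}{95127} = \frac{101418241}{62783820}$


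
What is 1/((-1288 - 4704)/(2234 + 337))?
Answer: -2571/5992 ≈ -0.42907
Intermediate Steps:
1/((-1288 - 4704)/(2234 + 337)) = 1/(-5992/2571) = -2571/5992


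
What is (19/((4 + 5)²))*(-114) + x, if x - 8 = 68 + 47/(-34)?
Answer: 43951/918 ≈ 47.877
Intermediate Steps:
x = 2537/34 (x = 8 + (68 + 47/(-34)) = 8 + (68 + 47*(-1/34)) = 8 + (68 - 47/34) = 8 + 2265/34 = 2537/34 ≈ 74.618)
(19/((4 + 5)²))*(-114) + x = (19/((4 + 5)²))*(-114) + 2537/34 = (19/(9²))*(-114) + 2537/34 = (19/81)*(-114) + 2537/34 = -722/27 + 2537/34 = 43951/918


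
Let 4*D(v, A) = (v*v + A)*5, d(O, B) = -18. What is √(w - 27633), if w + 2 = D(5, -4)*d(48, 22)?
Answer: I*√112430/2 ≈ 167.65*I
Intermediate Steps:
D(v, A) = 5*A/4 + 5*v²/4 (D(v, A) = ((v*v + A)*5)/4 = ((v² + A)*5)/4 = ((A + v²)*5)/4 = (5*A + 5*v²)/4 = 5*A/4 + 5*v²/4)
w = -949/2 (w = -2 + ((5/4)*(-4) + (5/4)*5²)*(-18) = -2 + (-5 + (5/4)*25)*(-18) = -2 + (-5 + 125/4)*(-18) = -2 + (105/4)*(-18) = -2 - 945/2 = -949/2 ≈ -474.50)
√(w - 27633) = √(-949/2 - 27633) = √(-56215/2) = I*√112430/2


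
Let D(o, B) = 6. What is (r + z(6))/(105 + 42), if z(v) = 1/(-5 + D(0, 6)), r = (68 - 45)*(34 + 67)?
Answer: 332/21 ≈ 15.810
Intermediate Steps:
r = 2323 (r = 23*101 = 2323)
z(v) = 1 (z(v) = 1/(-5 + 6) = 1/1 = 1)
(r + z(6))/(105 + 42) = (2323 + 1)/(105 + 42) = 2324/147 = (1/147)*2324 = 332/21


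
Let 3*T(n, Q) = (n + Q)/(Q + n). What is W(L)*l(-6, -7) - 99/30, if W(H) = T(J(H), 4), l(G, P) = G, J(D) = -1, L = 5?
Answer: -53/10 ≈ -5.3000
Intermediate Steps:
T(n, Q) = ⅓ (T(n, Q) = ((n + Q)/(Q + n))/3 = ((Q + n)/(Q + n))/3 = (⅓)*1 = ⅓)
W(H) = ⅓
W(L)*l(-6, -7) - 99/30 = (⅓)*(-6) - 99/30 = -2 - 99*1/30 = -2 - 33/10 = -53/10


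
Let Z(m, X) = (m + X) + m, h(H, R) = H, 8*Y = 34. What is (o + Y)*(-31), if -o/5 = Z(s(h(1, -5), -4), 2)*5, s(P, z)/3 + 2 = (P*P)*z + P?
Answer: -87327/4 ≈ -21832.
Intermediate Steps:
Y = 17/4 (Y = (⅛)*34 = 17/4 ≈ 4.2500)
s(P, z) = -6 + 3*P + 3*z*P² (s(P, z) = -6 + 3*((P*P)*z + P) = -6 + 3*(P²*z + P) = -6 + 3*(z*P² + P) = -6 + 3*(P + z*P²) = -6 + (3*P + 3*z*P²) = -6 + 3*P + 3*z*P²)
Z(m, X) = X + 2*m (Z(m, X) = (X + m) + m = X + 2*m)
o = 700 (o = -5*(2 + 2*(-6 + 3*1 + 3*(-4)*1²))*5 = -5*(2 + 2*(-6 + 3 + 3*(-4)*1))*5 = -5*(2 + 2*(-6 + 3 - 12))*5 = -5*(2 + 2*(-15))*5 = -5*(2 - 30)*5 = -(-140)*5 = -5*(-140) = 700)
(o + Y)*(-31) = (700 + 17/4)*(-31) = (2817/4)*(-31) = -87327/4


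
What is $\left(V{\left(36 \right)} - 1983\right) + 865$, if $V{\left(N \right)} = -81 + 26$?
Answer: $-1173$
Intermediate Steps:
$V{\left(N \right)} = -55$
$\left(V{\left(36 \right)} - 1983\right) + 865 = \left(-55 - 1983\right) + 865 = -2038 + 865 = -1173$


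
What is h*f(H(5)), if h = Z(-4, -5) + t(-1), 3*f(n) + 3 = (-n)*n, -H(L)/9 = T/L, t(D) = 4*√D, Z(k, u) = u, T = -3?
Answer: 268/5 - 1072*I/25 ≈ 53.6 - 42.88*I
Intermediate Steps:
H(L) = 27/L (H(L) = -(-27)/L = 27/L)
f(n) = -1 - n²/3 (f(n) = -1 + ((-n)*n)/3 = -1 + (-n²)/3 = -1 - n²/3)
h = -5 + 4*I (h = -5 + 4*√(-1) = -5 + 4*I ≈ -5.0 + 4.0*I)
h*f(H(5)) = (-5 + 4*I)*(-1 - (27/5)²/3) = (-5 + 4*I)*(-1 - ⅓*729/25) = (-5 + 4*I)*(-1 - 243/25) = (-5 + 4*I)*(-268/25) = 268/5 - 1072*I/25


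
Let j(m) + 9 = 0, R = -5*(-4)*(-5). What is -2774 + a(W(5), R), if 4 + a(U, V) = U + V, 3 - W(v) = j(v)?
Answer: -2866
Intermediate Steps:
R = -100 (R = 20*(-5) = -100)
j(m) = -9 (j(m) = -9 + 0 = -9)
W(v) = 12 (W(v) = 3 - 1*(-9) = 3 + 9 = 12)
a(U, V) = -4 + U + V (a(U, V) = -4 + (U + V) = -4 + U + V)
-2774 + a(W(5), R) = -2774 + (-4 + 12 - 100) = -2774 - 92 = -2866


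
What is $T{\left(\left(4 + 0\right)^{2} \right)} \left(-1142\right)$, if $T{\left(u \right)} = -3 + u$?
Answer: $-14846$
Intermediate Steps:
$T{\left(\left(4 + 0\right)^{2} \right)} \left(-1142\right) = \left(-3 + \left(4 + 0\right)^{2}\right) \left(-1142\right) = \left(-3 + 4^{2}\right) \left(-1142\right) = \left(-3 + 16\right) \left(-1142\right) = 13 \left(-1142\right) = -14846$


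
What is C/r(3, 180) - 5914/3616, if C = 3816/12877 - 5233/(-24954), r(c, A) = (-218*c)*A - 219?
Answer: -56031826001491687/34259477726083248 ≈ -1.6355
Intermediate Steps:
r(c, A) = -219 - 218*A*c (r(c, A) = -218*A*c - 219 = -219 - 218*A*c)
C = 162609805/321332658 (C = 3816*(1/12877) - 5233*(-1/24954) = 3816/12877 + 5233/24954 = 162609805/321332658 ≈ 0.50605)
C/r(3, 180) - 5914/3616 = 162609805/(321332658*(-219 - 218*180*3)) - 5914/3616 = 162609805/(321332658*(-219 - 117720)) - 5914*1/3616 = (162609805/321332658)/(-117939) - 2957/1808 = (162609805/321332658)*(-1/117939) - 2957/1808 = -162609805/37897652351862 - 2957/1808 = -56031826001491687/34259477726083248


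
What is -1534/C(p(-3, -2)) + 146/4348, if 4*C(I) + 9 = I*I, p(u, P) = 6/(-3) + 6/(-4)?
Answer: -4104439/2174 ≈ -1888.0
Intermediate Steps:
p(u, P) = -7/2 (p(u, P) = 6*(-⅓) + 6*(-¼) = -2 - 3/2 = -7/2)
C(I) = -9/4 + I²/4 (C(I) = -9/4 + (I*I)/4 = -9/4 + I²/4)
-1534/C(p(-3, -2)) + 146/4348 = -1534/(-9/4 + (-7/2)²/4) + 146/4348 = -1534/(-9/4 + (¼)*(49/4)) + 146*(1/4348) = -1534/(-9/4 + 49/16) + 73/2174 = -1534/13/16 + 73/2174 = -1534*16/13 + 73/2174 = -1888 + 73/2174 = -4104439/2174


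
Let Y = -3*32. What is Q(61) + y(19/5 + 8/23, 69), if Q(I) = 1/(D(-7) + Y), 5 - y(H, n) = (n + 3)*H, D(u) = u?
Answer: -3478322/11845 ≈ -293.65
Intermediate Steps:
Y = -96
y(H, n) = 5 - H*(3 + n) (y(H, n) = 5 - (n + 3)*H = 5 - (3 + n)*H = 5 - H*(3 + n))
Q(I) = -1/103 (Q(I) = 1/(-7 - 96) = 1/(-103) = -1/103)
Q(61) + y(19/5 + 8/23, 69) = -1/103 + (5 - 3*(19/5 + 8/23) - 1*(19/5 + 8/23)*69) = -1/103 + (5 - 3*477/115 - 1*477/115*69) = -1/103 + (5 - 1431/115 - 1431/5) = -1/103 - 33769/115 = -3478322/11845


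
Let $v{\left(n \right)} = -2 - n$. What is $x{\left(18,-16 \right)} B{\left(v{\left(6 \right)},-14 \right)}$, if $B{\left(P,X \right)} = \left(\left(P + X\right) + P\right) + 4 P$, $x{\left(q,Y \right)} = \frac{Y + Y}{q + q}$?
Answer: $\frac{496}{9} \approx 55.111$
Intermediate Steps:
$x{\left(q,Y \right)} = \frac{Y}{q}$ ($x{\left(q,Y \right)} = \frac{2 Y}{2 q} = 2 Y \frac{1}{2 q} = \frac{Y}{q}$)
$B{\left(P,X \right)} = X + 6 P$ ($B{\left(P,X \right)} = \left(X + 2 P\right) + 4 P = X + 6 P$)
$x{\left(18,-16 \right)} B{\left(v{\left(6 \right)},-14 \right)} = - \frac{16}{18} \left(-14 + 6 \left(-2 - 6\right)\right) = \left(-16\right) \frac{1}{18} \left(-14 + 6 \left(-2 - 6\right)\right) = - \frac{8 \left(-14 + 6 \left(-8\right)\right)}{9} = - \frac{8 \left(-14 - 48\right)}{9} = \left(- \frac{8}{9}\right) \left(-62\right) = \frac{496}{9}$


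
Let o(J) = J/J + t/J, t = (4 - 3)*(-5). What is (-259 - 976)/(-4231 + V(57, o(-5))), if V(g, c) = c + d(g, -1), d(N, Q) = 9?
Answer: 247/844 ≈ 0.29265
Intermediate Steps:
t = -5 (t = 1*(-5) = -5)
o(J) = 1 - 5/J (o(J) = J/J - 5/J = 1 - 5/J)
V(g, c) = 9 + c (V(g, c) = c + 9 = 9 + c)
(-259 - 976)/(-4231 + V(57, o(-5))) = (-259 - 976)/(-4231 + (9 + (-5 - 5)/(-5))) = -1235/(-4231 + (9 - ⅕*(-10))) = -1235/(-4231 + (9 + 2)) = -1235/(-4231 + 11) = -1235/(-4220) = -1235*(-1/4220) = 247/844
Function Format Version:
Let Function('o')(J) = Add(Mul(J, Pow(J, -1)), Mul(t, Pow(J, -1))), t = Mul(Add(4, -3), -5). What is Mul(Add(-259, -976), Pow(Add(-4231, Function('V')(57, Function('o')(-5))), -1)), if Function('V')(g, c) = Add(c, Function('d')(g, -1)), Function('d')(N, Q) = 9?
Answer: Rational(247, 844) ≈ 0.29265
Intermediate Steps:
t = -5 (t = Mul(1, -5) = -5)
Function('o')(J) = Add(1, Mul(-5, Pow(J, -1))) (Function('o')(J) = Add(Mul(J, Pow(J, -1)), Mul(-5, Pow(J, -1))) = Add(1, Mul(-5, Pow(J, -1))))
Function('V')(g, c) = Add(9, c) (Function('V')(g, c) = Add(c, 9) = Add(9, c))
Mul(Add(-259, -976), Pow(Add(-4231, Function('V')(57, Function('o')(-5))), -1)) = Mul(Add(-259, -976), Pow(Add(-4231, Add(9, Mul(Pow(-5, -1), Add(-5, -5)))), -1)) = Mul(-1235, Pow(Add(-4231, Add(9, Mul(Rational(-1, 5), -10))), -1)) = Mul(-1235, Pow(Add(-4231, Add(9, 2)), -1)) = Mul(-1235, Pow(Add(-4231, 11), -1)) = Mul(-1235, Pow(-4220, -1)) = Mul(-1235, Rational(-1, 4220)) = Rational(247, 844)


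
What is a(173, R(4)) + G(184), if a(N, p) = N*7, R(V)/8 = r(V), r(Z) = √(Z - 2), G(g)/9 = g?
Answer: 2867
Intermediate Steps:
G(g) = 9*g
r(Z) = √(-2 + Z)
R(V) = 8*√(-2 + V)
a(N, p) = 7*N
a(173, R(4)) + G(184) = 7*173 + 9*184 = 1211 + 1656 = 2867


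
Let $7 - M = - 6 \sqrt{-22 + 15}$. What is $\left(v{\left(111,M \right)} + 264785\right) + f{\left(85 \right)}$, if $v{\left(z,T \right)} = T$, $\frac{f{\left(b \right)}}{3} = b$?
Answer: $265047 + 6 i \sqrt{7} \approx 2.6505 \cdot 10^{5} + 15.875 i$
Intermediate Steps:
$f{\left(b \right)} = 3 b$
$M = 7 + 6 i \sqrt{7}$ ($M = 7 - - 6 \sqrt{-22 + 15} = 7 - - 6 \sqrt{-7} = 7 - - 6 i \sqrt{7} = 7 + 6 i \sqrt{7} \approx 7.0 + 15.875 i$)
$\left(v{\left(111,M \right)} + 264785\right) + f{\left(85 \right)} = \left(\left(7 + 6 i \sqrt{7}\right) + 264785\right) + 3 \cdot 85 = \left(264792 + 6 i \sqrt{7}\right) + 255 = 265047 + 6 i \sqrt{7}$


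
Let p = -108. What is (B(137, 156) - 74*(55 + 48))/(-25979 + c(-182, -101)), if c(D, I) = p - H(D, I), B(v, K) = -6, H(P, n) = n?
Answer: 3814/12993 ≈ 0.29354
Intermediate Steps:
c(D, I) = -108 - I
(B(137, 156) - 74*(55 + 48))/(-25979 + c(-182, -101)) = (-6 - 74*(55 + 48))/(-25979 + (-108 - 1*(-101))) = (-6 - 74*103)/(-25979 + (-108 + 101)) = (-6 - 7622)/(-25979 - 7) = -7628/(-25986) = -7628*(-1/25986) = 3814/12993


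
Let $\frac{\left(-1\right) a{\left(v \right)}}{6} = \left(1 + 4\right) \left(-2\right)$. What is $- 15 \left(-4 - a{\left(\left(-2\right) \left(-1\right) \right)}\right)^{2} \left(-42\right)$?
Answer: $2580480$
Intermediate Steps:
$a{\left(v \right)} = 60$ ($a{\left(v \right)} = - 6 \left(1 + 4\right) \left(-2\right) = - 6 \cdot 5 \left(-2\right) = \left(-6\right) \left(-10\right) = 60$)
$- 15 \left(-4 - a{\left(\left(-2\right) \left(-1\right) \right)}\right)^{2} \left(-42\right) = - 15 \left(-4 - 60\right)^{2} \left(-42\right) = - 15 \left(-64\right)^{2} \left(-42\right) = \left(-15\right) 4096 \left(-42\right) = \left(-61440\right) \left(-42\right) = 2580480$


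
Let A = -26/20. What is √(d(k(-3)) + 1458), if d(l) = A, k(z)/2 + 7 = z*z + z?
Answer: √145670/10 ≈ 38.167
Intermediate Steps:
A = -13/10 (A = -26*1/20 = -13/10 ≈ -1.3000)
k(z) = -14 + 2*z + 2*z² (k(z) = -14 + 2*(z*z + z) = -14 + 2*(z² + z) = -14 + 2*(z + z²) = -14 + (2*z + 2*z²) = -14 + 2*z + 2*z²)
d(l) = -13/10
√(d(k(-3)) + 1458) = √(-13/10 + 1458) = √(14567/10) = √145670/10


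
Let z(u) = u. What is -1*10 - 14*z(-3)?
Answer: 32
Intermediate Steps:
-1*10 - 14*z(-3) = -1*10 - 14*(-3) = -10 + 42 = 32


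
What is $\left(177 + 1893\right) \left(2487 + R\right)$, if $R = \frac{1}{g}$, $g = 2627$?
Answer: $\frac{13524034500}{2627} \approx 5.1481 \cdot 10^{6}$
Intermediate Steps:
$R = \frac{1}{2627} \approx 0.00038066$
$\left(177 + 1893\right) \left(2487 + R\right) = \left(177 + 1893\right) \left(2487 + \frac{1}{2627}\right) = 2070 \cdot \frac{6533350}{2627} = \frac{13524034500}{2627}$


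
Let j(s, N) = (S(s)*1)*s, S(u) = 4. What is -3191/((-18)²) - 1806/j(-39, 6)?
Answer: 7279/4212 ≈ 1.7282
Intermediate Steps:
j(s, N) = 4*s (j(s, N) = (4*1)*s = 4*s)
-3191/((-18)²) - 1806/j(-39, 6) = -3191/((-18)²) - 1806/(4*(-39)) = -3191/324 - 1806/(-156) = -3191*1/324 - 1806*(-1/156) = -3191/324 + 301/26 = 7279/4212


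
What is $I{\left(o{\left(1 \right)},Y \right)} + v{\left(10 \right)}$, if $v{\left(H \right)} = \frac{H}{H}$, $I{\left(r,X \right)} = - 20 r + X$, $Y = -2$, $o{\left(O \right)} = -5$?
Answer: $99$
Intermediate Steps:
$I{\left(r,X \right)} = X - 20 r$
$v{\left(H \right)} = 1$
$I{\left(o{\left(1 \right)},Y \right)} + v{\left(10 \right)} = \left(-2 - -100\right) + 1 = \left(-2 + 100\right) + 1 = 98 + 1 = 99$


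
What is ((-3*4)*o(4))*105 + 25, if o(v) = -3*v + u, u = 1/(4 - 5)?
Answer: 16405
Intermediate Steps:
u = -1 (u = 1/(-1) = -1)
o(v) = -1 - 3*v (o(v) = -3*v - 1 = -1 - 3*v)
((-3*4)*o(4))*105 + 25 = ((-3*4)*(-1 - 3*4))*105 + 25 = -12*(-1 - 12)*105 + 25 = -12*(-13)*105 + 25 = 156*105 + 25 = 16380 + 25 = 16405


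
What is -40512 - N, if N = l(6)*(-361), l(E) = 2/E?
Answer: -121175/3 ≈ -40392.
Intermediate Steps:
N = -361/3 (N = (2/6)*(-361) = (2*(⅙))*(-361) = (⅓)*(-361) = -361/3 ≈ -120.33)
-40512 - N = -40512 - 1*(-361/3) = -40512 + 361/3 = -121175/3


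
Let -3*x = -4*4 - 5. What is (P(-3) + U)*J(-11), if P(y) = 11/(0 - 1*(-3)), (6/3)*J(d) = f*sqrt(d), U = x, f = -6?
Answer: -32*I*sqrt(11) ≈ -106.13*I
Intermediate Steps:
x = 7 (x = -(-4*4 - 5)/3 = -(-16 - 5)/3 = -1/3*(-21) = 7)
U = 7
J(d) = -3*sqrt(d) (J(d) = (-6*sqrt(d))/2 = -3*sqrt(d))
P(y) = 11/3 (P(y) = 11/(0 + 3) = 11/3)
(P(-3) + U)*J(-11) = (11/3 + 7)*(-3*I*sqrt(11)) = 32*(-3*I*sqrt(11))/3 = -32*I*sqrt(11)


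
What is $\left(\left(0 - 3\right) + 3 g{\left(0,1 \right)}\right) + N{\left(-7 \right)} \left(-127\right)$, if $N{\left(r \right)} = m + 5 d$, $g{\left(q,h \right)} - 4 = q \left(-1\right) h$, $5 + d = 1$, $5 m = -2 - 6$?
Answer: $\frac{13761}{5} \approx 2752.2$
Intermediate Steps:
$m = - \frac{8}{5}$ ($m = \frac{-2 - 6}{5} = \frac{1}{5} \left(-8\right) = - \frac{8}{5} \approx -1.6$)
$d = -4$ ($d = -5 + 1 = -4$)
$g{\left(q,h \right)} = 4 - h q$ ($g{\left(q,h \right)} = 4 + q \left(-1\right) h = 4 + - q h = 4 - h q$)
$N{\left(r \right)} = - \frac{108}{5}$ ($N{\left(r \right)} = - \frac{8}{5} + 5 \left(-4\right) = - \frac{8}{5} - 20 = - \frac{108}{5}$)
$\left(\left(0 - 3\right) + 3 g{\left(0,1 \right)}\right) + N{\left(-7 \right)} \left(-127\right) = \left(\left(0 - 3\right) + 3 \left(4 - 1 \cdot 0\right)\right) - - \frac{13716}{5} = \left(\left(0 - 3\right) + 3 \left(4 + 0\right)\right) + \frac{13716}{5} = \left(-3 + 3 \cdot 4\right) + \frac{13716}{5} = \left(-3 + 12\right) + \frac{13716}{5} = 9 + \frac{13716}{5} = \frac{13761}{5}$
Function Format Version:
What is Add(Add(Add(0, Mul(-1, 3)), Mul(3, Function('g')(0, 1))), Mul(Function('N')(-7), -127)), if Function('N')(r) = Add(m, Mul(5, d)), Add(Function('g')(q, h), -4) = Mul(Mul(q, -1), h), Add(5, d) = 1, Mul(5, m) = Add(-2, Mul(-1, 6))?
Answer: Rational(13761, 5) ≈ 2752.2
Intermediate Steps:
m = Rational(-8, 5) (m = Mul(Rational(1, 5), Add(-2, Mul(-1, 6))) = Mul(Rational(1, 5), Add(-2, -6)) = Mul(Rational(1, 5), -8) = Rational(-8, 5) ≈ -1.6000)
d = -4 (d = Add(-5, 1) = -4)
Function('g')(q, h) = Add(4, Mul(-1, h, q)) (Function('g')(q, h) = Add(4, Mul(Mul(q, -1), h)) = Add(4, Mul(Mul(-1, q), h)) = Add(4, Mul(-1, h, q)))
Function('N')(r) = Rational(-108, 5) (Function('N')(r) = Add(Rational(-8, 5), Mul(5, -4)) = Add(Rational(-8, 5), -20) = Rational(-108, 5))
Add(Add(Add(0, Mul(-1, 3)), Mul(3, Function('g')(0, 1))), Mul(Function('N')(-7), -127)) = Add(Add(Add(0, Mul(-1, 3)), Mul(3, Add(4, Mul(-1, 1, 0)))), Mul(Rational(-108, 5), -127)) = Add(Add(Add(0, -3), Mul(3, Add(4, 0))), Rational(13716, 5)) = Add(Add(-3, Mul(3, 4)), Rational(13716, 5)) = Add(Add(-3, 12), Rational(13716, 5)) = Add(9, Rational(13716, 5)) = Rational(13761, 5)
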